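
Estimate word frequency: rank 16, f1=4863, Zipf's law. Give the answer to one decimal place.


Zipf's law: f(r) = f(1) / r
f(1) = 4863
f(16) = 4863 / 16
= 303.9 occurrences


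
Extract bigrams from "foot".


Word: "foot" (length 4)
Number of bigrams = 4 - 2 + 1 = 3
  Position 0: "fo"
  Position 1: "oo"
  Position 2: "ot"
Bigrams = "fo", "oo", "ot"


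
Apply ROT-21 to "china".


Word: "china"
Shift: 21
Each letter → (letter + shift) mod 26:
  'c' (2) + 21 = 23 → 'x'
  'h' (7) + 21 = 2 → 'c'
  'i' (8) + 21 = 3 → 'd'
  'n' (13) + 21 = 8 → 'i'
  'a' (0) + 21 = 21 → 'v'
Result = "xcdiv"


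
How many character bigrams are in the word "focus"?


Word: "focus" (length 5)
Number of 2-grams = length - 2 + 1 = 5 - 2 + 1
= 4


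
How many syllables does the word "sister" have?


Word: "sister"
Syllable breakdown: sis | ter
Counting: 2 parts
= 2 syllables


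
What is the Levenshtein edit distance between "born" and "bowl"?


Word 1: "born" (length 4)
Word 2: "bowl" (length 4)
One optimal edit sequence (insert/delete/substitute each cost 1):
  1. keep 'b'
  2. keep 'o'
  3. substitute 'r' -> 'w'  (+1)
  4. substitute 'n' -> 'l'  (+1)
Total edit operations: 2
Edit distance = 2


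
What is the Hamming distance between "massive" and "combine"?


Comparing character by character (same length = 7):
  Pos 0: 'm' vs 'c' !=
  Pos 1: 'a' vs 'o' !=
  Pos 2: 's' vs 'm' !=
  Pos 3: 's' vs 'b' !=
  Pos 4: 'i' vs 'i' =
  Pos 5: 'v' vs 'n' !=
  Pos 6: 'e' vs 'e' =
Hamming distance = 5


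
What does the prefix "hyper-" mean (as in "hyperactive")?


Prefix: hyper-
As in: hyperactive -> hyper- + active
Meaning = over / excessive


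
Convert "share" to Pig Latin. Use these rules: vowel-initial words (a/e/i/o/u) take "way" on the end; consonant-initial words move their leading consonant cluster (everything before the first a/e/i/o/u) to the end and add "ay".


Word: "share"
Starts with consonant(s) → move to end, add 'ay'
Consonant cluster: "sh"
Pig Latin = "areshay"


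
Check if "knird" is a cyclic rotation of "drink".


Word: "drink", Candidate: "knird"
Method: check if candidate is substring of word+word
"drinkdrink" contains "knird"? No
Is rotation = No


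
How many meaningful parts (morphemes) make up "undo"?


Word: "undo"
Morphemes: un- + do
Each morpheme carries meaning
= 2 morphemes


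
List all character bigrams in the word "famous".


Word: "famous" (length 6)
Number of bigrams = 6 - 2 + 1 = 5
  Position 0: "fa"
  Position 1: "am"
  Position 2: "mo"
  Position 3: "ou"
  Position 4: "us"
Bigrams = "fa", "am", "mo", "ou", "us"


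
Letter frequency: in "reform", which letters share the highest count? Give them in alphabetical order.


Word: "reform"
Letter counts:
  'e': 1
  'f': 1
  'm': 1
  'o': 1
  'r': 2
Maximum count = 2
Most frequent = 'r' (2 times each)


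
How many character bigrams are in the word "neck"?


Word: "neck" (length 4)
Number of 2-grams = length - 2 + 1 = 4 - 2 + 1
= 3


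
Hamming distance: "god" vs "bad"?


Comparing character by character (same length = 3):
  Pos 0: 'g' vs 'b' !=
  Pos 1: 'o' vs 'a' !=
  Pos 2: 'd' vs 'd' =
Hamming distance = 2


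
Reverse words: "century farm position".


Original: "century farm position"
Words (1..n): century | farm | position
Reversed (n..1): position | farm | century
Result = "position farm century"


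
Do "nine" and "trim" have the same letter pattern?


Pattern of "nine": [0, 1, 0, 2]
Pattern of "trim": [0, 1, 2, 3]
Patterns do not match
Same pattern = No


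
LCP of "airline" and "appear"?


Word 1: "airline"
Word 2: "appear"
Comparing from start:
  Pos 0: 'a' == 'a'
  Pos 1: 'i' != 'p' (stop)
LCP = "a" (length 1)


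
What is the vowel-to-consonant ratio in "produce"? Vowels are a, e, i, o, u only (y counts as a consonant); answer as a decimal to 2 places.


Word: "produce"
Vowels (a,e,i,o,u): 3
Consonants: 4
Ratio = 3/4
= 0.75


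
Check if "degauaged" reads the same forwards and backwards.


Word: "degauaged"
Reversed: "degauaged"
Forward == Backward? degauaged == degauaged
Palindrome = Yes


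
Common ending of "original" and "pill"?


Word 1: "original"
Word 2: "pill"
Comparing from end:
  Pos -1: 'l' == 'l'
  Pos -2: 'a' != 'l' (stop)
LCS = "l" (length 1)


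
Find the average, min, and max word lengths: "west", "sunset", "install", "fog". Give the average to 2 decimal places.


Lengths: "west"=4, "sunset"=6, "install"=7, "fog"=3
Sum = 20, Count = 4
Average = 20/4 = 5.00
= avg=5.00, min=3, max=7


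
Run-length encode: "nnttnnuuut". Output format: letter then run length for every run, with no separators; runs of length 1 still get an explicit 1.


String: "nnttnnuuut"
Scanning for consecutive runs:
  'n' x 2
  't' x 2
  'n' x 2
  'u' x 3
  't' x 1
RLE = "n2t2n2u3t1"


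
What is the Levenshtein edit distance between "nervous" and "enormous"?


Word 1: "nervous" (length 7)
Word 2: "enormous" (length 8)
One optimal edit sequence (insert/delete/substitute each cost 1):
  1. insert 'e'  (+1)
  2. keep 'n'
  3. substitute 'e' -> 'o'  (+1)
  4. keep 'r'
  5. substitute 'v' -> 'm'  (+1)
  6. keep 'o'
  7. keep 'u'
  8. keep 's'
Total edit operations: 3
Edit distance = 3


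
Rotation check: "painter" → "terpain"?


Word: "painter", Candidate: "terpain"
Method: check if candidate is substring of word+word
"painterpainter" contains "terpain"? Yes
Is rotation = Yes


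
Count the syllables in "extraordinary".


Word: "extraordinary"
Syllable breakdown: ex | traor | di | nar | y
Counting: 5 parts
= 5 syllables


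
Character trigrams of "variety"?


Word: "variety" (length 7)
Number of trigrams = 7 - 3 + 1 = 5
  Position 0: "var"
  Position 1: "ari"
  Position 2: "rie"
  Position 3: "iet"
  Position 4: "ety"
Trigrams = "var", "ari", "rie", "iet", "ety"


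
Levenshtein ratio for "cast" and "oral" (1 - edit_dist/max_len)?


Word 1: "cast" (length 4)
Word 2: "oral" (length 4)
One optimal edit sequence:
  1. substitute 'c' -> 'o'  (+1)
  2. substitute 'a' -> 'r'  (+1)
  3. substitute 's' -> 'a'  (+1)
  4. substitute 't' -> 'l'  (+1)
Edit distance = 4
Max length = max(4, 4) = 4
Similarity = 1 - 4/4
= 0.0000


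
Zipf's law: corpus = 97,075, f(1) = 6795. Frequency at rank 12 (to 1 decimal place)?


Zipf's law: f(r) = f(1) / r
f(1) = 6795
f(12) = 6795 / 12
= 566.3 occurrences


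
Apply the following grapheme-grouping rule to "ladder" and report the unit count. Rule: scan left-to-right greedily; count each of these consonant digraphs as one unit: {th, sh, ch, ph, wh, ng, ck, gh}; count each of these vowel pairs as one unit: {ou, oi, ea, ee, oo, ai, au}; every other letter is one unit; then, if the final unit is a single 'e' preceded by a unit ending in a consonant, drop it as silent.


Word: "ladder" (6 letters)
Left-to-right scan:
  [1] 'l' (letter)
  [2] 'a' (letter)
  [3] 'd' (letter)
  [4] 'd' (letter)
  [5] 'e' (letter)
  [6] 'r' (letter)
Units from scan: 6
Sound units = 6 units


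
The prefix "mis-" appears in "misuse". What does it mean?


Prefix: mis-
Example: misuse = mis- + use
Meaning = wrongly


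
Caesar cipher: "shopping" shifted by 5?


Word: "shopping"
Shift: 5
Each letter → (letter + shift) mod 26:
  's' (18) + 5 = 23 → 'x'
  'h' (7) + 5 = 12 → 'm'
  'o' (14) + 5 = 19 → 't'
  'p' (15) + 5 = 20 → 'u'
  'p' (15) + 5 = 20 → 'u'
  'i' (8) + 5 = 13 → 'n'
  'n' (13) + 5 = 18 → 's'
  'g' (6) + 5 = 11 → 'l'
Result = "xmtuunsl"


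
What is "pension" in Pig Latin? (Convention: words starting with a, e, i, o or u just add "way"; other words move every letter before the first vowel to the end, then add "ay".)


Word: "pension"
Starts with consonant(s) → move to end, add 'ay'
Consonant cluster: "p"
Pig Latin = "ensionpay"


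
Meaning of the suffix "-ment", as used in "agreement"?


Suffix: -ment
As in: agreement -> agree + -ment
Meaning = result of action


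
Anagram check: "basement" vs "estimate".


Word 1: "basement" → sorted: abeemnst
Word 2: "estimate" → sorted: aeeimstt
Same letters? abeemnst != aeeimstt
Anagram = No


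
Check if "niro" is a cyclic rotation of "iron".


Word: "iron", Candidate: "niro"
Method: check if candidate is substring of word+word
"ironiron" contains "niro"? Yes
Is rotation = Yes


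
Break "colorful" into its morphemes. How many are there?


Word: "colorful"
Morphemes: color | -ful
Each morpheme carries meaning
= 2 morphemes


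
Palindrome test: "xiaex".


Word: "xiaex"
Reversed: "xeaix"
Forward == Backward? xiaex != xeaix
Palindrome = No


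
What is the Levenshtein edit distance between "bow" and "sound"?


Word 1: "bow" (length 3)
Word 2: "sound" (length 5)
One optimal edit sequence (insert/delete/substitute each cost 1):
  1. substitute 'b' -> 's'  (+1)
  2. keep 'o'
  3. insert 'u'  (+1)
  4. insert 'n'  (+1)
  5. substitute 'w' -> 'd'  (+1)
Total edit operations: 4
Edit distance = 4


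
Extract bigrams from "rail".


Word: "rail" (length 4)
Number of bigrams = 4 - 2 + 1 = 3
  Position 0: "ra"
  Position 1: "ai"
  Position 2: "il"
Bigrams = "ra", "ai", "il"


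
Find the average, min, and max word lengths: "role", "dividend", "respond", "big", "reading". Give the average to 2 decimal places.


Lengths: "role"=4, "dividend"=8, "respond"=7, "big"=3, "reading"=7
Sum = 29, Count = 5
Average = 29/5 = 5.80
= avg=5.80, min=3, max=8


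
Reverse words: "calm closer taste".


Original: "calm closer taste"
Words (1..n): calm | closer | taste
Reversed (n..1): taste | closer | calm
Result = "taste closer calm"


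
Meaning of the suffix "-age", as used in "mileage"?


Suffix: -age
As in: mileage -> mile + -age
Meaning = result / collection


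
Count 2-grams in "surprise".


Word: "surprise" (length 8)
Number of 2-grams = length - 2 + 1 = 8 - 2 + 1
= 7


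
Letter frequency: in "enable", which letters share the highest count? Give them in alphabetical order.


Word: "enable"
Letter counts:
  'a': 1
  'b': 1
  'e': 2
  'l': 1
  'n': 1
Maximum count = 2
Most frequent = 'e' (2 times each)


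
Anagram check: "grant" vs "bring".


Word 1: "grant" → sorted: agnrt
Word 2: "bring" → sorted: bginr
Same letters? agnrt != bginr
Anagram = No


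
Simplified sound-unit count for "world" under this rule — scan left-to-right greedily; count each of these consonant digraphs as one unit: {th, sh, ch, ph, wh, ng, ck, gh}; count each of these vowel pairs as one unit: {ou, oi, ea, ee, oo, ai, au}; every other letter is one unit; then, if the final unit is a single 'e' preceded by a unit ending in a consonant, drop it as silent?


Word: "world" (5 letters)
Left-to-right scan:
  1. 'w' (letter)
  2. 'o' (letter)
  3. 'r' (letter)
  4. 'l' (letter)
  5. 'd' (letter)
Units from scan: 5
Sound units = 5 units


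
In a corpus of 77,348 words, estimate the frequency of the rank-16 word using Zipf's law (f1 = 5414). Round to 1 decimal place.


Zipf's law: f(r) = f(1) / r
f(1) = 5414
f(16) = 5414 / 16
= 338.4 occurrences


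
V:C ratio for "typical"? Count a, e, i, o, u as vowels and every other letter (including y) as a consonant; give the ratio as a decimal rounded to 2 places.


Word: "typical"
Vowels (a,e,i,o,u): 2
Consonants: 5
Ratio = 2/5
= 0.40


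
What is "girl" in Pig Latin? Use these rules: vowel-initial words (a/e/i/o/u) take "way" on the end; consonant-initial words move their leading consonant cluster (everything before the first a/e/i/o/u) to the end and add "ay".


Word: "girl"
Starts with consonant(s) → move to end, add 'ay'
Consonant cluster: "g"
Pig Latin = "irlgay"


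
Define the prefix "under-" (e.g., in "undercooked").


Prefix: under-
Example: undercooked (under- + cooked)
Meaning = insufficient


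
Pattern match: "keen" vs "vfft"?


Pattern of "keen": [0, 1, 1, 2]
Pattern of "vfft": [0, 1, 1, 2]
Patterns match
Same pattern = Yes


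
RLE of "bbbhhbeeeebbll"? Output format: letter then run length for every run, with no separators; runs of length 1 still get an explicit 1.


String: "bbbhhbeeeebbll"
Scanning for consecutive runs:
  'b' x 3
  'h' x 2
  'b' x 1
  'e' x 4
  'b' x 2
  'l' x 2
RLE = "b3h2b1e4b2l2"


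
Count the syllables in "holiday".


Word: "holiday"
Syllable breakdown: hol-i-day
Counting: 3 parts
= 3 syllables


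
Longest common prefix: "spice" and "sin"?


Word 1: "spice"
Word 2: "sin"
Comparing from start:
  Pos 0: 's' == 's'
  Pos 1: 'p' != 'i' (stop)
LCP = "s" (length 1)


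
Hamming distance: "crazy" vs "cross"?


Comparing character by character (same length = 5):
  Pos 0: 'c' vs 'c' =
  Pos 1: 'r' vs 'r' =
  Pos 2: 'a' vs 'o' !=
  Pos 3: 'z' vs 's' !=
  Pos 4: 'y' vs 's' !=
Hamming distance = 3


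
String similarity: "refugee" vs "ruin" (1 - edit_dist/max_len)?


Word 1: "refugee" (length 7)
Word 2: "ruin" (length 4)
One optimal edit sequence:
  1. keep 'r'
  2. delete 'e'  (+1)
  3. delete 'f'  (+1)
  4. keep 'u'
  5. delete 'g'  (+1)
  6. substitute 'e' -> 'i'  (+1)
  7. substitute 'e' -> 'n'  (+1)
Edit distance = 5
Max length = max(7, 4) = 7
Similarity = 1 - 5/7
= 0.2857


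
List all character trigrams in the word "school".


Word: "school" (length 6)
Number of trigrams = 6 - 3 + 1 = 4
  Position 0: "sch"
  Position 1: "cho"
  Position 2: "hoo"
  Position 3: "ool"
Trigrams = "sch", "cho", "hoo", "ool"


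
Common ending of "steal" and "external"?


Word 1: "steal"
Word 2: "external"
Comparing from end:
  Pos -1: 'l' == 'l'
  Pos -2: 'a' == 'a'
  Pos -3: 'e' != 'n' (stop)
LCS = "al" (length 2)


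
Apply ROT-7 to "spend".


Word: "spend"
Shift: 7
Each letter → (letter + shift) mod 26:
  's' (18) + 7 = 25 → 'z'
  'p' (15) + 7 = 22 → 'w'
  'e' (4) + 7 = 11 → 'l'
  'n' (13) + 7 = 20 → 'u'
  'd' (3) + 7 = 10 → 'k'
Result = "zwluk"


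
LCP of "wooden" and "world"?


Word 1: "wooden"
Word 2: "world"
Comparing from start:
  Pos 0: 'w' == 'w'
  Pos 1: 'o' == 'o'
  Pos 2: 'o' != 'r' (stop)
LCP = "wo" (length 2)


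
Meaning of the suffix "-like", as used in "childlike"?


Suffix: -like
Example: childlike = child + -like
Meaning = resembling


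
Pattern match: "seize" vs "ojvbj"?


Pattern of "seize": [0, 1, 2, 3, 1]
Pattern of "ojvbj": [0, 1, 2, 3, 1]
Patterns match
Same pattern = Yes


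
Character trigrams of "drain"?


Word: "drain" (length 5)
Number of trigrams = 5 - 3 + 1 = 3
  Position 0: "dra"
  Position 1: "rai"
  Position 2: "ain"
Trigrams = "dra", "rai", "ain"


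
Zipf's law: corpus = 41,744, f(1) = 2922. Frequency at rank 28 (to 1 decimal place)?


Zipf's law: f(r) = f(1) / r
f(1) = 2922
f(28) = 2922 / 28
= 104.4 occurrences


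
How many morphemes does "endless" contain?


Word: "endless"
Morphemes: end / -less
Each morpheme carries meaning
= 2 morphemes


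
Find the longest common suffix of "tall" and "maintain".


Word 1: "tall"
Word 2: "maintain"
Comparing from end:
  Pos -1: 'l' != 'n' (stop)
LCS = "" (length 0)


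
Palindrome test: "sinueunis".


Word: "sinueunis"
Reversed: "sinueunis"
Forward == Backward? sinueunis == sinueunis
Palindrome = Yes


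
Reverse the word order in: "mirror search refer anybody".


Original: "mirror search refer anybody"
Words (1..n): mirror | search | refer | anybody
Reversed (n..1): anybody | refer | search | mirror
Result = "anybody refer search mirror"


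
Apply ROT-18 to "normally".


Word: "normally"
Shift: 18
Each letter → (letter + shift) mod 26:
  'n' (13) + 18 = 5 → 'f'
  'o' (14) + 18 = 6 → 'g'
  'r' (17) + 18 = 9 → 'j'
  'm' (12) + 18 = 4 → 'e'
  'a' (0) + 18 = 18 → 's'
  'l' (11) + 18 = 3 → 'd'
  'l' (11) + 18 = 3 → 'd'
  'y' (24) + 18 = 16 → 'q'
Result = "fgjesddq"


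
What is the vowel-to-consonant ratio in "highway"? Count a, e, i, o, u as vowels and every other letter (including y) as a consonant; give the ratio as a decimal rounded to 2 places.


Word: "highway"
Vowels (a,e,i,o,u): 2
Consonants: 5
Ratio = 2/5
= 0.40


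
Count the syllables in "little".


Word: "little"
Syllable breakdown: lit | tle
Counting: 2 parts
= 2 syllables


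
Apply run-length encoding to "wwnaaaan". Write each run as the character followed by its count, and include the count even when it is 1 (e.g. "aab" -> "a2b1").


String: "wwnaaaan"
Scanning for consecutive runs:
  'w' x 2
  'n' x 1
  'a' x 4
  'n' x 1
RLE = "w2n1a4n1"


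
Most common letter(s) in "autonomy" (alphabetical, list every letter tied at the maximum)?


Word: "autonomy"
Letter counts:
  'a': 1
  'm': 1
  'n': 1
  'o': 2
  't': 1
  'u': 1
  'y': 1
Maximum count = 2
Most frequent = 'o' (2 times each)


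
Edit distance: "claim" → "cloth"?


Word 1: "claim" (length 5)
Word 2: "cloth" (length 5)
One optimal edit sequence (insert/delete/substitute each cost 1):
  1. keep 'c'
  2. keep 'l'
  3. substitute 'a' -> 'o'  (+1)
  4. substitute 'i' -> 't'  (+1)
  5. substitute 'm' -> 'h'  (+1)
Total edit operations: 3
Edit distance = 3


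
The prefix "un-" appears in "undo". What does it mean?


Prefix: un-
Example: undo = un- + do
Meaning = not / reverse


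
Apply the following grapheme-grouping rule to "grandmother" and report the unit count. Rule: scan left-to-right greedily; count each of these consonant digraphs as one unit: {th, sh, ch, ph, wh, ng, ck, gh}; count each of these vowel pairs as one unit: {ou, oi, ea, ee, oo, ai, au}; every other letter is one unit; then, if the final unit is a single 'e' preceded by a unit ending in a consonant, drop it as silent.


Word: "grandmother" (11 letters)
Left-to-right scan:
  [1] 'g' (letter)
  [2] 'r' (letter)
  [3] 'a' (letter)
  [4] 'n' (letter)
  [5] 'd' (letter)
  [6] 'm' (letter)
  [7] 'o' (letter)
  [8] 'th' (digraph)
  [9] 'e' (letter)
  [10] 'r' (letter)
Units from scan: 10
Sound units = 10 units


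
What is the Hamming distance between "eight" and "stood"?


Comparing character by character (same length = 5):
  Pos 0: 'e' vs 's' !=
  Pos 1: 'i' vs 't' !=
  Pos 2: 'g' vs 'o' !=
  Pos 3: 'h' vs 'o' !=
  Pos 4: 't' vs 'd' !=
Hamming distance = 5


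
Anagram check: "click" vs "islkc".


Word 1: "click" → sorted: ccikl
Word 2: "islkc" → sorted: cikls
Same letters? ccikl != cikls
Anagram = No


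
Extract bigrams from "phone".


Word: "phone" (length 5)
Number of bigrams = 5 - 2 + 1 = 4
  Position 0: "ph"
  Position 1: "ho"
  Position 2: "on"
  Position 3: "ne"
Bigrams = "ph", "ho", "on", "ne"


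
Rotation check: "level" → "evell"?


Word: "level", Candidate: "evell"
Method: check if candidate is substring of word+word
"levellevel" contains "evell"? Yes
Is rotation = Yes


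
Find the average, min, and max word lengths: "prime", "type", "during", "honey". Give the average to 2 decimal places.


Lengths: "prime"=5, "type"=4, "during"=6, "honey"=5
Sum = 20, Count = 4
Average = 20/4 = 5.00
= avg=5.00, min=4, max=6


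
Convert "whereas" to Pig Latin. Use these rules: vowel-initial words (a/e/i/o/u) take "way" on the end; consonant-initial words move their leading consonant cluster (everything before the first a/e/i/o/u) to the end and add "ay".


Word: "whereas"
Starts with consonant(s) → move to end, add 'ay'
Consonant cluster: "wh"
Pig Latin = "ereaswhay"


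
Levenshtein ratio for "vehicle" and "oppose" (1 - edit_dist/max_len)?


Word 1: "vehicle" (length 7)
Word 2: "oppose" (length 6)
One optimal edit sequence:
  1. delete 'v'  (+1)
  2. substitute 'e' -> 'o'  (+1)
  3. substitute 'h' -> 'p'  (+1)
  4. substitute 'i' -> 'p'  (+1)
  5. substitute 'c' -> 'o'  (+1)
  6. substitute 'l' -> 's'  (+1)
  7. keep 'e'
Edit distance = 6
Max length = max(7, 6) = 7
Similarity = 1 - 6/7
= 0.1429


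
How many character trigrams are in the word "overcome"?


Word: "overcome" (length 8)
Number of 3-grams = length - 3 + 1 = 8 - 3 + 1
= 6


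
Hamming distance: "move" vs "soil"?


Comparing character by character (same length = 4):
  Pos 0: 'm' vs 's' !=
  Pos 1: 'o' vs 'o' =
  Pos 2: 'v' vs 'i' !=
  Pos 3: 'e' vs 'l' !=
Hamming distance = 3


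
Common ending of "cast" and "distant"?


Word 1: "cast"
Word 2: "distant"
Comparing from end:
  Pos -1: 't' == 't'
  Pos -2: 's' != 'n' (stop)
LCS = "t" (length 1)


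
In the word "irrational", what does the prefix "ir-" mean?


Prefix: ir-
As in: irrational -> ir- + rational
Meaning = not


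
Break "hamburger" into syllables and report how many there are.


Word: "hamburger"
Syllable breakdown: ham | bur | ger
Counting: 3 parts
= 3 syllables


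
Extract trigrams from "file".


Word: "file" (length 4)
Number of trigrams = 4 - 3 + 1 = 2
  Position 0: "fil"
  Position 1: "ile"
Trigrams = "fil", "ile"


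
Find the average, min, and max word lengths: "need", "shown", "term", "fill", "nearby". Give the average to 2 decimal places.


Lengths: "need"=4, "shown"=5, "term"=4, "fill"=4, "nearby"=6
Sum = 23, Count = 5
Average = 23/5 = 4.60
= avg=4.60, min=4, max=6


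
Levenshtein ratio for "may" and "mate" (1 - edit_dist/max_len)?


Word 1: "may" (length 3)
Word 2: "mate" (length 4)
One optimal edit sequence:
  1. keep 'm'
  2. keep 'a'
  3. insert 't'  (+1)
  4. substitute 'y' -> 'e'  (+1)
Edit distance = 2
Max length = max(3, 4) = 4
Similarity = 1 - 2/4
= 0.5000


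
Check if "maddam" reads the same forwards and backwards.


Word: "maddam"
Reversed: "maddam"
Forward == Backward? maddam == maddam
Palindrome = Yes


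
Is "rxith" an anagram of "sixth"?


Word 1: "sixth" → sorted: histx
Word 2: "rxith" → sorted: hirtx
Same letters? histx != hirtx
Anagram = No


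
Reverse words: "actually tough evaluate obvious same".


Original: "actually tough evaluate obvious same"
Words (1..n): actually | tough | evaluate | obvious | same
Reversed (n..1): same | obvious | evaluate | tough | actually
Result = "same obvious evaluate tough actually"


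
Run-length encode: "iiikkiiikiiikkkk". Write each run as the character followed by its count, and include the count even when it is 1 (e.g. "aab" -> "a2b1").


String: "iiikkiiikiiikkkk"
Scanning for consecutive runs:
  'i' x 3
  'k' x 2
  'i' x 3
  'k' x 1
  'i' x 3
  'k' x 4
RLE = "i3k2i3k1i3k4"


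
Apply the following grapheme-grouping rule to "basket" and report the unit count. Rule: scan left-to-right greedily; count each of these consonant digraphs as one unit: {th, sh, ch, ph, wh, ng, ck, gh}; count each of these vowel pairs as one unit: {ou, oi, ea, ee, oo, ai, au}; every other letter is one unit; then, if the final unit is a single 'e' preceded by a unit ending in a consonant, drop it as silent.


Word: "basket" (6 letters)
Left-to-right scan:
  (1) 'b' (letter)
  (2) 'a' (letter)
  (3) 's' (letter)
  (4) 'k' (letter)
  (5) 'e' (letter)
  (6) 't' (letter)
Units from scan: 6
Sound units = 6 units


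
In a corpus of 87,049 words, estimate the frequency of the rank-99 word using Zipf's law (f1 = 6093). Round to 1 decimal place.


Zipf's law: f(r) = f(1) / r
f(1) = 6093
f(99) = 6093 / 99
= 61.5 occurrences


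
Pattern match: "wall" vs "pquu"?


Pattern of "wall": [0, 1, 2, 2]
Pattern of "pquu": [0, 1, 2, 2]
Patterns match
Same pattern = Yes


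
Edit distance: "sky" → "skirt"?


Word 1: "sky" (length 3)
Word 2: "skirt" (length 5)
One optimal edit sequence (insert/delete/substitute each cost 1):
  1. keep 's'
  2. keep 'k'
  3. insert 'i'  (+1)
  4. insert 'r'  (+1)
  5. substitute 'y' -> 't'  (+1)
Total edit operations: 3
Edit distance = 3


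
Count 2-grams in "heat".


Word: "heat" (length 4)
Number of 2-grams = length - 2 + 1 = 4 - 2 + 1
= 3


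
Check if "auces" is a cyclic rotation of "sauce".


Word: "sauce", Candidate: "auces"
Method: check if candidate is substring of word+word
"saucesauce" contains "auces"? Yes
Is rotation = Yes


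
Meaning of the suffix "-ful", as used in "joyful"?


Suffix: -ful
As in: joyful -> joy + -ful
Meaning = full of


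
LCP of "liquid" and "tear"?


Word 1: "liquid"
Word 2: "tear"
Comparing from start:
  Pos 0: 'l' != 't' (stop)
LCP = "" (length 0)


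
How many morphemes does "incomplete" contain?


Word: "incomplete"
Morphemes: in- | complete
Each morpheme carries meaning
= 2 morphemes


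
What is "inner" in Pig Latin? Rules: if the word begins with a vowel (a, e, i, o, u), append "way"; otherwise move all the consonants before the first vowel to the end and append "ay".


Word: "inner"
Starts with vowel → add 'way'
Pig Latin = "innerway"


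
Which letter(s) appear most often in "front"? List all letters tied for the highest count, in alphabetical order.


Word: "front"
Letter counts:
  'f': 1
  'n': 1
  'o': 1
  'r': 1
  't': 1
Maximum count = 1
Most frequent = 'f', 'n', 'o', 'r', 't' (1 time each)


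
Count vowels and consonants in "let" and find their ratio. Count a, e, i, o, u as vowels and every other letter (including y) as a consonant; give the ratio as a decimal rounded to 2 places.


Word: "let"
Vowels (a,e,i,o,u): 1
Consonants: 2
Ratio = 1/2
= 0.50


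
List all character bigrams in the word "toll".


Word: "toll" (length 4)
Number of bigrams = 4 - 2 + 1 = 3
  Position 0: "to"
  Position 1: "ol"
  Position 2: "ll"
Bigrams = "to", "ol", "ll"


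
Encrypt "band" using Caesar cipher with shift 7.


Word: "band"
Shift: 7
Each letter → (letter + shift) mod 26:
  'b' (1) + 7 = 8 → 'i'
  'a' (0) + 7 = 7 → 'h'
  'n' (13) + 7 = 20 → 'u'
  'd' (3) + 7 = 10 → 'k'
Result = "ihuk"


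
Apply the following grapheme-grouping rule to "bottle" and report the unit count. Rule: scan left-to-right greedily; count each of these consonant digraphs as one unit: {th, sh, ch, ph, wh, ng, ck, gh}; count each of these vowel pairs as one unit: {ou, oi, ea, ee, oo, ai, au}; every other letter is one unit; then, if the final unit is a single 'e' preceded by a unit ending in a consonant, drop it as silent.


Word: "bottle" (6 letters)
Left-to-right scan:
  1. 'b' (letter)
  2. 'o' (letter)
  3. 't' (letter)
  4. 't' (letter)
  5. 'l' (letter)
  6. 'e' (letter)
Units from scan: 6
Final unit is 'e' after a consonant -> drop as silent (-1)
Sound units = 5 units


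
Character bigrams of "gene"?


Word: "gene" (length 4)
Number of bigrams = 4 - 2 + 1 = 3
  Position 0: "ge"
  Position 1: "en"
  Position 2: "ne"
Bigrams = "ge", "en", "ne"


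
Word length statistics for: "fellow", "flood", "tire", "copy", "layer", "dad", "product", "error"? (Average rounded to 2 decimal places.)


Lengths: "fellow"=6, "flood"=5, "tire"=4, "copy"=4, "layer"=5, "dad"=3, "product"=7, "error"=5
Sum = 39, Count = 8
Average = 39/8 = 4.88
= avg=4.88, min=3, max=7


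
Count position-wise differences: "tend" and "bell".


Comparing character by character (same length = 4):
  Pos 0: 't' vs 'b' !=
  Pos 1: 'e' vs 'e' =
  Pos 2: 'n' vs 'l' !=
  Pos 3: 'd' vs 'l' !=
Hamming distance = 3


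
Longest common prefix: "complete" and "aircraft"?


Word 1: "complete"
Word 2: "aircraft"
Comparing from start:
  Pos 0: 'c' != 'a' (stop)
LCP = "" (length 0)


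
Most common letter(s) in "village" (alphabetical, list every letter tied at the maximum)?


Word: "village"
Letter counts:
  'a': 1
  'e': 1
  'g': 1
  'i': 1
  'l': 2
  'v': 1
Maximum count = 2
Most frequent = 'l' (2 times each)


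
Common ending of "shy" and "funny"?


Word 1: "shy"
Word 2: "funny"
Comparing from end:
  Pos -1: 'y' == 'y'
  Pos -2: 'h' != 'n' (stop)
LCS = "y" (length 1)


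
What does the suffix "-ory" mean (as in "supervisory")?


Suffix: -ory
As in: supervisory -> supervise + -ory, with a spelling change
Meaning = relating to / place for


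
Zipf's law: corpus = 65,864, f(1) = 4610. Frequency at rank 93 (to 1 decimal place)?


Zipf's law: f(r) = f(1) / r
f(1) = 4610
f(93) = 4610 / 93
= 49.6 occurrences


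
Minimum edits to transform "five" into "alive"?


Word 1: "five" (length 4)
Word 2: "alive" (length 5)
One optimal edit sequence (insert/delete/substitute each cost 1):
  1. insert 'a'  (+1)
  2. substitute 'f' -> 'l'  (+1)
  3. keep 'i'
  4. keep 'v'
  5. keep 'e'
Total edit operations: 2
Edit distance = 2


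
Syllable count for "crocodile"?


Word: "crocodile"
Syllable breakdown: croc-o-dile
Counting: 3 parts
= 3 syllables


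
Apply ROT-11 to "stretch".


Word: "stretch"
Shift: 11
Each letter → (letter + shift) mod 26:
  's' (18) + 11 = 3 → 'd'
  't' (19) + 11 = 4 → 'e'
  'r' (17) + 11 = 2 → 'c'
  'e' (4) + 11 = 15 → 'p'
  't' (19) + 11 = 4 → 'e'
  'c' (2) + 11 = 13 → 'n'
  'h' (7) + 11 = 18 → 's'
Result = "decpens"


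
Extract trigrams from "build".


Word: "build" (length 5)
Number of trigrams = 5 - 3 + 1 = 3
  Position 0: "bui"
  Position 1: "uil"
  Position 2: "ild"
Trigrams = "bui", "uil", "ild"


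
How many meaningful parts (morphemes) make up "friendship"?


Word: "friendship"
Morphemes: friend + -ship
Each morpheme carries meaning
= 2 morphemes


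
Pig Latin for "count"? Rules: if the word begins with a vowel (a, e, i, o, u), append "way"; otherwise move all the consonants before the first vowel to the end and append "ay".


Word: "count"
Starts with consonant(s) → move to end, add 'ay'
Consonant cluster: "c"
Pig Latin = "ountcay"


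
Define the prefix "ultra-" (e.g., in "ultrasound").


Prefix: ultra-
Example: ultrasound = ultra- + sound
Meaning = beyond


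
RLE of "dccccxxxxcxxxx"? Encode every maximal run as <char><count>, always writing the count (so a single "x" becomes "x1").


String: "dccccxxxxcxxxx"
Scanning for consecutive runs:
  'd' x 1
  'c' x 4
  'x' x 4
  'c' x 1
  'x' x 4
RLE = "d1c4x4c1x4"


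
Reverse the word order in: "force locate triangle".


Original: "force locate triangle"
Words (1..n): force | locate | triangle
Reversed (n..1): triangle | locate | force
Result = "triangle locate force"


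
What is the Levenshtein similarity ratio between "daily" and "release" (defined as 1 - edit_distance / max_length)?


Word 1: "daily" (length 5)
Word 2: "release" (length 7)
One optimal edit sequence:
  1. insert 'r'  (+1)
  2. insert 'e'  (+1)
  3. substitute 'd' -> 'l'  (+1)
  4. substitute 'a' -> 'e'  (+1)
  5. substitute 'i' -> 'a'  (+1)
  6. substitute 'l' -> 's'  (+1)
  7. substitute 'y' -> 'e'  (+1)
Edit distance = 7
Max length = max(5, 7) = 7
Similarity = 1 - 7/7
= 0.0000


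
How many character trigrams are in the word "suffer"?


Word: "suffer" (length 6)
Number of 3-grams = length - 3 + 1 = 6 - 3 + 1
= 4


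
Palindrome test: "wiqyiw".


Word: "wiqyiw"
Reversed: "wiyqiw"
Forward == Backward? wiqyiw != wiyqiw
Palindrome = No


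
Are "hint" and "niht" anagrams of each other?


Word 1: "hint" → sorted: hint
Word 2: "niht" → sorted: hint
Same letters? hint == hint
Anagram = Yes


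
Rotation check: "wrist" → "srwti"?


Word: "wrist", Candidate: "srwti"
Method: check if candidate is substring of word+word
"wristwrist" contains "srwti"? No
Is rotation = No


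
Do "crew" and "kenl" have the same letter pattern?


Pattern of "crew": [0, 1, 2, 3]
Pattern of "kenl": [0, 1, 2, 3]
Patterns match
Same pattern = Yes


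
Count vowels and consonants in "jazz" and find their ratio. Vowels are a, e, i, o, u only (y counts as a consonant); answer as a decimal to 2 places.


Word: "jazz"
Vowels (a,e,i,o,u): 1
Consonants: 3
Ratio = 1/3
= 0.33


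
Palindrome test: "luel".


Word: "luel"
Reversed: "leul"
Forward == Backward? luel != leul
Palindrome = No


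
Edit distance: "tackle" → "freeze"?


Word 1: "tackle" (length 6)
Word 2: "freeze" (length 6)
One optimal edit sequence (insert/delete/substitute each cost 1):
  1. substitute 't' -> 'f'  (+1)
  2. substitute 'a' -> 'r'  (+1)
  3. substitute 'c' -> 'e'  (+1)
  4. substitute 'k' -> 'e'  (+1)
  5. substitute 'l' -> 'z'  (+1)
  6. keep 'e'
Total edit operations: 5
Edit distance = 5


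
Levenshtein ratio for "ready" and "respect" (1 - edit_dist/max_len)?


Word 1: "ready" (length 5)
Word 2: "respect" (length 7)
One optimal edit sequence:
  1. keep 'r'
  2. keep 'e'
  3. insert 's'  (+1)
  4. insert 'p'  (+1)
  5. substitute 'a' -> 'e'  (+1)
  6. substitute 'd' -> 'c'  (+1)
  7. substitute 'y' -> 't'  (+1)
Edit distance = 5
Max length = max(5, 7) = 7
Similarity = 1 - 5/7
= 0.2857


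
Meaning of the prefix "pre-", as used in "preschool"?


Prefix: pre-
As in: preschool -> pre- + school
Meaning = before


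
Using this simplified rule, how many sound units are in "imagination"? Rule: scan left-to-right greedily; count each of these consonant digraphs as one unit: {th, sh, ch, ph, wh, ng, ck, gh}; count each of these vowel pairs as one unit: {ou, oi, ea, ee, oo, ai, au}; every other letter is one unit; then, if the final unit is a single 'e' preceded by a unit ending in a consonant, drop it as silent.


Word: "imagination" (11 letters)
Left-to-right scan:
  [1] 'i' (letter)
  [2] 'm' (letter)
  [3] 'a' (letter)
  [4] 'g' (letter)
  [5] 'i' (letter)
  [6] 'n' (letter)
  [7] 'a' (letter)
  [8] 't' (letter)
  [9] 'i' (letter)
  [10] 'o' (letter)
  [11] 'n' (letter)
Units from scan: 11
Sound units = 11 units


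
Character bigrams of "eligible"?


Word: "eligible" (length 8)
Number of bigrams = 8 - 2 + 1 = 7
  Position 0: "el"
  Position 1: "li"
  Position 2: "ig"
  Position 3: "gi"
  Position 4: "ib"
  Position 5: "bl"
  Position 6: "le"
Bigrams = "el", "li", "ig", "gi", "ib", "bl", "le"


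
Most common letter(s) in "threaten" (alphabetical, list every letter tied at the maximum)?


Word: "threaten"
Letter counts:
  'a': 1
  'e': 2
  'h': 1
  'n': 1
  'r': 1
  't': 2
Maximum count = 2
Most frequent = 'e', 't' (2 times each)


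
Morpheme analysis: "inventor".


Word: "inventor"
Morphemes: invent | -or
Each morpheme carries meaning
= 2 morphemes


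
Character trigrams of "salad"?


Word: "salad" (length 5)
Number of trigrams = 5 - 3 + 1 = 3
  Position 0: "sal"
  Position 1: "ala"
  Position 2: "lad"
Trigrams = "sal", "ala", "lad"


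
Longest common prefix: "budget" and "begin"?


Word 1: "budget"
Word 2: "begin"
Comparing from start:
  Pos 0: 'b' == 'b'
  Pos 1: 'u' != 'e' (stop)
LCP = "b" (length 1)


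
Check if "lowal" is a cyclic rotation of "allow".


Word: "allow", Candidate: "lowal"
Method: check if candidate is substring of word+word
"allowallow" contains "lowal"? Yes
Is rotation = Yes


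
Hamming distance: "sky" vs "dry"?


Comparing character by character (same length = 3):
  Pos 0: 's' vs 'd' !=
  Pos 1: 'k' vs 'r' !=
  Pos 2: 'y' vs 'y' =
Hamming distance = 2


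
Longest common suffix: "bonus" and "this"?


Word 1: "bonus"
Word 2: "this"
Comparing from end:
  Pos -1: 's' == 's'
  Pos -2: 'u' != 'i' (stop)
LCS = "s" (length 1)


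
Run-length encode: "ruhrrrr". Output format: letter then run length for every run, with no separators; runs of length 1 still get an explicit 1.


String: "ruhrrrr"
Scanning for consecutive runs:
  'r' x 1
  'u' x 1
  'h' x 1
  'r' x 4
RLE = "r1u1h1r4"


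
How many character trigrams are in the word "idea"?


Word: "idea" (length 4)
Number of 3-grams = length - 3 + 1 = 4 - 3 + 1
= 2


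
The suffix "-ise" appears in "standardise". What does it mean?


Suffix: -ise
Example: standardise = standard + -ise
Meaning = to make


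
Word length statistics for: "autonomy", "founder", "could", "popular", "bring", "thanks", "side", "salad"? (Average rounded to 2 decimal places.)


Lengths: "autonomy"=8, "founder"=7, "could"=5, "popular"=7, "bring"=5, "thanks"=6, "side"=4, "salad"=5
Sum = 47, Count = 8
Average = 47/8 = 5.88
= avg=5.88, min=4, max=8


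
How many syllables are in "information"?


Word: "information"
Syllable breakdown: in-for-ma-tion
Counting: 4 parts
= 4 syllables


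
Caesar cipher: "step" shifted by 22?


Word: "step"
Shift: 22
Each letter → (letter + shift) mod 26:
  's' (18) + 22 = 14 → 'o'
  't' (19) + 22 = 15 → 'p'
  'e' (4) + 22 = 0 → 'a'
  'p' (15) + 22 = 11 → 'l'
Result = "opal"


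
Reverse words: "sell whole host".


Original: "sell whole host"
Words (1..n): sell | whole | host
Reversed (n..1): host | whole | sell
Result = "host whole sell"


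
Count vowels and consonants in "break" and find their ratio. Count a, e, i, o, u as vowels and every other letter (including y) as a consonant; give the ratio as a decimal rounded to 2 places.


Word: "break"
Vowels (a,e,i,o,u): 2
Consonants: 3
Ratio = 2/3
= 0.67


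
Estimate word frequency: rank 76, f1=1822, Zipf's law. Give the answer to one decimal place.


Zipf's law: f(r) = f(1) / r
f(1) = 1822
f(76) = 1822 / 76
= 24.0 occurrences


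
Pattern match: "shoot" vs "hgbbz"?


Pattern of "shoot": [0, 1, 2, 2, 3]
Pattern of "hgbbz": [0, 1, 2, 2, 3]
Patterns match
Same pattern = Yes


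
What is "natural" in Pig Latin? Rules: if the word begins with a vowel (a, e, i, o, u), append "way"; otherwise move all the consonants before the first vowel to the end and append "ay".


Word: "natural"
Starts with consonant(s) → move to end, add 'ay'
Consonant cluster: "n"
Pig Latin = "aturalnay"


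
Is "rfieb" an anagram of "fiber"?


Word 1: "fiber" → sorted: befir
Word 2: "rfieb" → sorted: befir
Same letters? befir == befir
Anagram = Yes


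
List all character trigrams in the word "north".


Word: "north" (length 5)
Number of trigrams = 5 - 3 + 1 = 3
  Position 0: "nor"
  Position 1: "ort"
  Position 2: "rth"
Trigrams = "nor", "ort", "rth"


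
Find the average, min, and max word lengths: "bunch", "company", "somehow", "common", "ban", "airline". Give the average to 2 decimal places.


Lengths: "bunch"=5, "company"=7, "somehow"=7, "common"=6, "ban"=3, "airline"=7
Sum = 35, Count = 6
Average = 35/6 = 5.83
= avg=5.83, min=3, max=7


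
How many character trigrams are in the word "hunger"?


Word: "hunger" (length 6)
Number of 3-grams = length - 3 + 1 = 6 - 3 + 1
= 4


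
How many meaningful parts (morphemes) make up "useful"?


Word: "useful"
Morphemes: use / -ful
Each morpheme carries meaning
= 2 morphemes


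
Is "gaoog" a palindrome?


Word: "gaoog"
Reversed: "gooag"
Forward == Backward? gaoog != gooag
Palindrome = No


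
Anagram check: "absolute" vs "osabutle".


Word 1: "absolute" → sorted: abelostu
Word 2: "osabutle" → sorted: abelostu
Same letters? abelostu == abelostu
Anagram = Yes


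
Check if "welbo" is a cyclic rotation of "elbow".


Word: "elbow", Candidate: "welbo"
Method: check if candidate is substring of word+word
"elbowelbow" contains "welbo"? Yes
Is rotation = Yes


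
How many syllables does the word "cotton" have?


Word: "cotton"
Syllable breakdown: cot-ton
Counting: 2 parts
= 2 syllables


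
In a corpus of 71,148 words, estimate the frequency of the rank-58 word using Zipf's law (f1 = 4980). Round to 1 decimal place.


Zipf's law: f(r) = f(1) / r
f(1) = 4980
f(58) = 4980 / 58
= 85.9 occurrences


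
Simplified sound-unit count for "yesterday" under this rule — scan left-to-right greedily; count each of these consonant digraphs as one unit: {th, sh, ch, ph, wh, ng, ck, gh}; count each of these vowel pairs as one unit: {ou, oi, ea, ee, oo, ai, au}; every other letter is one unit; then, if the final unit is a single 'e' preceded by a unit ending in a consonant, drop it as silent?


Word: "yesterday" (9 letters)
Left-to-right scan:
  (1) 'y' (letter)
  (2) 'e' (letter)
  (3) 's' (letter)
  (4) 't' (letter)
  (5) 'e' (letter)
  (6) 'r' (letter)
  (7) 'd' (letter)
  (8) 'a' (letter)
  (9) 'y' (letter)
Units from scan: 9
Sound units = 9 units


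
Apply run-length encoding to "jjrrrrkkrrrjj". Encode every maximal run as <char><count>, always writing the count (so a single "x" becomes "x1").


String: "jjrrrrkkrrrjj"
Scanning for consecutive runs:
  'j' x 2
  'r' x 4
  'k' x 2
  'r' x 3
  'j' x 2
RLE = "j2r4k2r3j2"
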